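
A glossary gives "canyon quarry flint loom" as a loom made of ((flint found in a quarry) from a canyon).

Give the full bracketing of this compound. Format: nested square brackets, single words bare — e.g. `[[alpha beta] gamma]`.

The outermost head in the paraphrase is "loom", modified by "canyon quarry flint".
"canyon quarry flint" → head "flint" (specifically "quarry flint"), modifier "canyon".
"quarry flint" → head "flint", modifier "quarry".
Assembled: [[canyon [quarry flint]] loom].

[[canyon [quarry flint]] loom]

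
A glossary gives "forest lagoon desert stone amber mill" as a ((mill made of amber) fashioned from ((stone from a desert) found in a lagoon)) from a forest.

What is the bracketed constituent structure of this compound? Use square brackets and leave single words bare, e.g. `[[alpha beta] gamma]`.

Overall it is a kind of mill (specifically "lagoon desert stone amber mill"); the modifier is "forest".
Within "lagoon desert stone amber mill", the head is "mill" (specifically "amber mill") and the modifier is "lagoon desert stone".
Within "lagoon desert stone", the head is "stone" (specifically "desert stone") and the modifier is "lagoon".
Within "desert stone", the head is "stone" and the modifier is "desert".
Within "amber mill", the head is "mill" and the modifier is "amber".
Putting it together: [forest [[lagoon [desert stone]] [amber mill]]].

[forest [[lagoon [desert stone]] [amber mill]]]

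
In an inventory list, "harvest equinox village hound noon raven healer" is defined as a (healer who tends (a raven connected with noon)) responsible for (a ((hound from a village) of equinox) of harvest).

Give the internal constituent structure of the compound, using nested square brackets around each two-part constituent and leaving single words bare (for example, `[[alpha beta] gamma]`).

Overall it is a kind of healer (specifically "noon raven healer"); the modifier is "harvest equinox village hound".
"harvest equinox village hound" → head "hound" (specifically "equinox village hound"), modifier "harvest".
"equinox village hound" → head "hound" (specifically "village hound"), modifier "equinox".
"village hound" → head "hound", modifier "village".
"noon raven healer" → head "healer", modifier "noon raven".
"noon raven" → head "raven", modifier "noon".
So the structure is [[harvest [equinox [village hound]]] [[noon raven] healer]].

[[harvest [equinox [village hound]]] [[noon raven] healer]]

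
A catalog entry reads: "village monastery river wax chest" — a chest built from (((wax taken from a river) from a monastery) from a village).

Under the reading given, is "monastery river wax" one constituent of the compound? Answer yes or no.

yes

The paraphrase groups the words so that "monastery river wax" is one unit: it corresponds to a single parenthesized sub-phrase.
The full structure is [[village [monastery [river wax]]] chest], in which [monastery river wax] is a constituent.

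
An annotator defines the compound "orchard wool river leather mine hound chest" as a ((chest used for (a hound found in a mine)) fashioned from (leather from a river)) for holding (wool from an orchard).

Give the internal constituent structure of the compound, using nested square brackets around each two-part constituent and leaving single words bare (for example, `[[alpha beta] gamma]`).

The outermost head in the paraphrase is "chest" (specifically "river leather mine hound chest"), modified by "orchard wool".
"orchard wool" → head "wool", modifier "orchard".
"river leather mine hound chest" → head "chest" (specifically "mine hound chest"), modifier "river leather".
"river leather" → head "leather", modifier "river".
"mine hound chest" → head "chest", modifier "mine hound".
"mine hound" → head "hound", modifier "mine".
Putting it together: [[orchard wool] [[river leather] [[mine hound] chest]]].

[[orchard wool] [[river leather] [[mine hound] chest]]]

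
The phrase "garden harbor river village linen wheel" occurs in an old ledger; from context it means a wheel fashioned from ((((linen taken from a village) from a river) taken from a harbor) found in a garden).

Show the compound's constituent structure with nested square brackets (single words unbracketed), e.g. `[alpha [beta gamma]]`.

Whole compound: head "wheel", modifier "garden harbor river village linen".
"garden harbor river village linen" → head "linen" (specifically "harbor river village linen"), modifier "garden".
"harbor river village linen" → head "linen" (specifically "river village linen"), modifier "harbor".
"river village linen" → head "linen" (specifically "village linen"), modifier "river".
"village linen" → head "linen", modifier "village".
Assembled: [[garden [harbor [river [village linen]]]] wheel].

[[garden [harbor [river [village linen]]]] wheel]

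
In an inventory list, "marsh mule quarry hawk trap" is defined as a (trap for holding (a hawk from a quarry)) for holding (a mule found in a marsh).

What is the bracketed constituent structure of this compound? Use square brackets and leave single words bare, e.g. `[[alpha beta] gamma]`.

At the top level: head "trap" (specifically "quarry hawk trap"); modifier "marsh mule".
Within "marsh mule", the head is "mule" and the modifier is "marsh".
Within "quarry hawk trap", the head is "trap" and the modifier is "quarry hawk".
Within "quarry hawk", the head is "hawk" and the modifier is "quarry".
So the structure is [[marsh mule] [[quarry hawk] trap]].

[[marsh mule] [[quarry hawk] trap]]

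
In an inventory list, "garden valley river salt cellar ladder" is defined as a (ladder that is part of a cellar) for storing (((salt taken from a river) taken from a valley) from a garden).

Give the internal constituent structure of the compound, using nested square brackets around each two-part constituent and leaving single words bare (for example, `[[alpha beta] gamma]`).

[[garden [valley [river salt]]] [cellar ladder]]

Overall it is a kind of ladder (specifically "cellar ladder"); the modifier is "garden valley river salt".
"garden valley river salt" → head "salt" (specifically "valley river salt"), modifier "garden".
"valley river salt" → head "salt" (specifically "river salt"), modifier "valley".
"river salt" → head "salt", modifier "river".
"cellar ladder" → head "ladder", modifier "cellar".
Putting it together: [[garden [valley [river salt]]] [cellar ladder]].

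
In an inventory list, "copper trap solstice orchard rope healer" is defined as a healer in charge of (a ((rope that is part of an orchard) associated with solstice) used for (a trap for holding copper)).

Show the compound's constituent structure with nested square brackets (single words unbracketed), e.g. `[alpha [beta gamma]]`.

Whole compound: head "healer", modifier "copper trap solstice orchard rope".
Within "copper trap solstice orchard rope", the head is "rope" (specifically "solstice orchard rope") and the modifier is "copper trap".
Within "copper trap", the head is "trap" and the modifier is "copper".
Within "solstice orchard rope", the head is "rope" (specifically "orchard rope") and the modifier is "solstice".
Within "orchard rope", the head is "rope" and the modifier is "orchard".
So the structure is [[[copper trap] [solstice [orchard rope]]] healer].

[[[copper trap] [solstice [orchard rope]]] healer]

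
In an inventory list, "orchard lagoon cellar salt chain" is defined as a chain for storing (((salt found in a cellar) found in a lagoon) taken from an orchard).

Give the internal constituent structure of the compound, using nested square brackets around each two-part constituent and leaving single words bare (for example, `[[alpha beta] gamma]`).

Overall it is a kind of chain; the modifier is "orchard lagoon cellar salt".
Within "orchard lagoon cellar salt", the head is "salt" (specifically "lagoon cellar salt") and the modifier is "orchard".
Within "lagoon cellar salt", the head is "salt" (specifically "cellar salt") and the modifier is "lagoon".
Within "cellar salt", the head is "salt" and the modifier is "cellar".
Putting it together: [[orchard [lagoon [cellar salt]]] chain].

[[orchard [lagoon [cellar salt]]] chain]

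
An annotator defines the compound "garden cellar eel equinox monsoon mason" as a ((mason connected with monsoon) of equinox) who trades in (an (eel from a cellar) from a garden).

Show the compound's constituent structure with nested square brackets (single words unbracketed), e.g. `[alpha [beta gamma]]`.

[[garden [cellar eel]] [equinox [monsoon mason]]]

Overall it is a kind of mason (specifically "equinox monsoon mason"); the modifier is "garden cellar eel".
Inside "garden cellar eel": head "eel" (specifically "cellar eel"), modifier "garden".
Inside "cellar eel": head "eel", modifier "cellar".
Inside "equinox monsoon mason": head "mason" (specifically "monsoon mason"), modifier "equinox".
Inside "monsoon mason": head "mason", modifier "monsoon".
Putting it together: [[garden [cellar eel]] [equinox [monsoon mason]]].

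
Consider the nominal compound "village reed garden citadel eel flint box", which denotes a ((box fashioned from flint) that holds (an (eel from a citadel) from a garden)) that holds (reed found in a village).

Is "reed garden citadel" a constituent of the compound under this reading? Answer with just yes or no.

The top-level split is [village reed] [garden citadel eel flint box]; the full structure is [[village reed] [[garden [citadel eel]] [flint box]]].
"reed garden citadel" straddles a constituent boundary, so it is not a single unit.

no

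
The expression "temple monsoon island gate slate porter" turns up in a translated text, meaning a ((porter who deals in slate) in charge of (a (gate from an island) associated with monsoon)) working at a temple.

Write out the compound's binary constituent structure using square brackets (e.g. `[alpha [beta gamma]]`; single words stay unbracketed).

[temple [[monsoon [island gate]] [slate porter]]]

Overall it is a kind of porter (specifically "monsoon island gate slate porter"); the modifier is "temple".
Within "monsoon island gate slate porter", the head is "porter" (specifically "slate porter") and the modifier is "monsoon island gate".
Within "monsoon island gate", the head is "gate" (specifically "island gate") and the modifier is "monsoon".
Within "island gate", the head is "gate" and the modifier is "island".
Within "slate porter", the head is "porter" and the modifier is "slate".
Assembled: [temple [[monsoon [island gate]] [slate porter]]].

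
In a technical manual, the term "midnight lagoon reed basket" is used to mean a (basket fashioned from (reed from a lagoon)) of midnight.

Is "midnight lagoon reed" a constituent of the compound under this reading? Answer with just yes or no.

The top-level split is [midnight] [lagoon reed basket]; the full structure is [midnight [[lagoon reed] basket]].
"midnight lagoon reed" straddles a constituent boundary, so it is not a single unit.

no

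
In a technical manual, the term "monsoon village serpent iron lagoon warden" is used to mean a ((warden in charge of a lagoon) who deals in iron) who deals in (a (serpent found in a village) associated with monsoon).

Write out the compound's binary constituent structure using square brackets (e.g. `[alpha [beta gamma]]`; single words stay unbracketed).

[[monsoon [village serpent]] [iron [lagoon warden]]]

Whole compound: head "warden" (specifically "iron lagoon warden"), modifier "monsoon village serpent".
"monsoon village serpent" → head "serpent" (specifically "village serpent"), modifier "monsoon".
"village serpent" → head "serpent", modifier "village".
"iron lagoon warden" → head "warden" (specifically "lagoon warden"), modifier "iron".
"lagoon warden" → head "warden", modifier "lagoon".
Assembled: [[monsoon [village serpent]] [iron [lagoon warden]]].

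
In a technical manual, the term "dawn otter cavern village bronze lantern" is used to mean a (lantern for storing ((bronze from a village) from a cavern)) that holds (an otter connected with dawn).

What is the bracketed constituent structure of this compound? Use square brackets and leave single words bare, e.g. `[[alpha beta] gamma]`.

[[dawn otter] [[cavern [village bronze]] lantern]]

Whole compound: head "lantern" (specifically "cavern village bronze lantern"), modifier "dawn otter".
Inside "dawn otter": head "otter", modifier "dawn".
Inside "cavern village bronze lantern": head "lantern", modifier "cavern village bronze".
Inside "cavern village bronze": head "bronze" (specifically "village bronze"), modifier "cavern".
Inside "village bronze": head "bronze", modifier "village".
Putting it together: [[dawn otter] [[cavern [village bronze]] lantern]].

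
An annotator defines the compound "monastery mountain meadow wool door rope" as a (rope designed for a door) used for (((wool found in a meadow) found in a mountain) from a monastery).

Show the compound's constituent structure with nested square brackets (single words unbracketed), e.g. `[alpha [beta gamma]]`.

[[monastery [mountain [meadow wool]]] [door rope]]

Whole compound: head "rope" (specifically "door rope"), modifier "monastery mountain meadow wool".
Within "monastery mountain meadow wool", the head is "wool" (specifically "mountain meadow wool") and the modifier is "monastery".
Within "mountain meadow wool", the head is "wool" (specifically "meadow wool") and the modifier is "mountain".
Within "meadow wool", the head is "wool" and the modifier is "meadow".
Within "door rope", the head is "rope" and the modifier is "door".
Putting it together: [[monastery [mountain [meadow wool]]] [door rope]].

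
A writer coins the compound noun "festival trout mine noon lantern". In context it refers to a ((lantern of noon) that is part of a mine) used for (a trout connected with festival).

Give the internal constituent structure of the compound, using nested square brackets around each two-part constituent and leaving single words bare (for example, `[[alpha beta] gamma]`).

[[festival trout] [mine [noon lantern]]]

Overall it is a kind of lantern (specifically "mine noon lantern"); the modifier is "festival trout".
Inside "festival trout": head "trout", modifier "festival".
Inside "mine noon lantern": head "lantern" (specifically "noon lantern"), modifier "mine".
Inside "noon lantern": head "lantern", modifier "noon".
So the structure is [[festival trout] [mine [noon lantern]]].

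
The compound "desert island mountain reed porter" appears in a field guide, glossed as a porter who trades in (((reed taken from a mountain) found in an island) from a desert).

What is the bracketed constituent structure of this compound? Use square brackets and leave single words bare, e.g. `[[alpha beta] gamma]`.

[[desert [island [mountain reed]]] porter]

The outermost head in the paraphrase is "porter", modified by "desert island mountain reed".
Inside "desert island mountain reed": head "reed" (specifically "island mountain reed"), modifier "desert".
Inside "island mountain reed": head "reed" (specifically "mountain reed"), modifier "island".
Inside "mountain reed": head "reed", modifier "mountain".
Putting it together: [[desert [island [mountain reed]]] porter].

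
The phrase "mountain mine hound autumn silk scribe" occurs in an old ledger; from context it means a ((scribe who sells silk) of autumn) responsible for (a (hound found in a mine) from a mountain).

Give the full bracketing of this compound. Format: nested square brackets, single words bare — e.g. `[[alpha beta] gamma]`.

[[mountain [mine hound]] [autumn [silk scribe]]]

Whole compound: head "scribe" (specifically "autumn silk scribe"), modifier "mountain mine hound".
Within "mountain mine hound", the head is "hound" (specifically "mine hound") and the modifier is "mountain".
Within "mine hound", the head is "hound" and the modifier is "mine".
Within "autumn silk scribe", the head is "scribe" (specifically "silk scribe") and the modifier is "autumn".
Within "silk scribe", the head is "scribe" and the modifier is "silk".
So the structure is [[mountain [mine hound]] [autumn [silk scribe]]].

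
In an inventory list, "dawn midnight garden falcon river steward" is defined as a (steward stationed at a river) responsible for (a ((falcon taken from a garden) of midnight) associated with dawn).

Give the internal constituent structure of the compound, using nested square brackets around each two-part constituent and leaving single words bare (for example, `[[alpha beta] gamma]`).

[[dawn [midnight [garden falcon]]] [river steward]]

Overall it is a kind of steward (specifically "river steward"); the modifier is "dawn midnight garden falcon".
"dawn midnight garden falcon" → head "falcon" (specifically "midnight garden falcon"), modifier "dawn".
"midnight garden falcon" → head "falcon" (specifically "garden falcon"), modifier "midnight".
"garden falcon" → head "falcon", modifier "garden".
"river steward" → head "steward", modifier "river".
Assembled: [[dawn [midnight [garden falcon]]] [river steward]].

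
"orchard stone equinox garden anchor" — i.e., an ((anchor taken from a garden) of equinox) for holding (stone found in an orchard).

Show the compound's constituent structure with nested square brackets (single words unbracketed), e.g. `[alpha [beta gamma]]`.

[[orchard stone] [equinox [garden anchor]]]

At the top level: head "anchor" (specifically "equinox garden anchor"); modifier "orchard stone".
Within "orchard stone", the head is "stone" and the modifier is "orchard".
Within "equinox garden anchor", the head is "anchor" (specifically "garden anchor") and the modifier is "equinox".
Within "garden anchor", the head is "anchor" and the modifier is "garden".
Assembled: [[orchard stone] [equinox [garden anchor]]].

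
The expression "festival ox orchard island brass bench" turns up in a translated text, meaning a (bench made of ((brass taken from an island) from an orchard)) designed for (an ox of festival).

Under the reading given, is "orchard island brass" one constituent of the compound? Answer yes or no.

The paraphrase groups the words so that "orchard island brass" is one unit: it corresponds to a single parenthesized sub-phrase.
The full structure is [[festival ox] [[orchard [island brass]] bench]], in which [orchard island brass] is a constituent.

yes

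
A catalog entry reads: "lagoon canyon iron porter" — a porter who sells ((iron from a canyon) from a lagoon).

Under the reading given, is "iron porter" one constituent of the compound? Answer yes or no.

no

The top-level split is [lagoon canyon iron] [porter]; the full structure is [[lagoon [canyon iron]] porter].
"iron porter" straddles a constituent boundary, so it is not a single unit.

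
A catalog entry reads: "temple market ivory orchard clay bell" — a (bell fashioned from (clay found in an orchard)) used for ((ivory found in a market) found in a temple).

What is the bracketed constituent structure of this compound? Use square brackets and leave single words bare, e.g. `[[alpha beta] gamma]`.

At the top level: head "bell" (specifically "orchard clay bell"); modifier "temple market ivory".
Inside "temple market ivory": head "ivory" (specifically "market ivory"), modifier "temple".
Inside "market ivory": head "ivory", modifier "market".
Inside "orchard clay bell": head "bell", modifier "orchard clay".
Inside "orchard clay": head "clay", modifier "orchard".
So the structure is [[temple [market ivory]] [[orchard clay] bell]].

[[temple [market ivory]] [[orchard clay] bell]]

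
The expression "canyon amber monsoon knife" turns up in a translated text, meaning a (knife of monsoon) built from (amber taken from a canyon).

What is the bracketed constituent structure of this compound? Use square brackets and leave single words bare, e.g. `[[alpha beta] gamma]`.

[[canyon amber] [monsoon knife]]

Overall it is a kind of knife (specifically "monsoon knife"); the modifier is "canyon amber".
"canyon amber" → head "amber", modifier "canyon".
"monsoon knife" → head "knife", modifier "monsoon".
Putting it together: [[canyon amber] [monsoon knife]].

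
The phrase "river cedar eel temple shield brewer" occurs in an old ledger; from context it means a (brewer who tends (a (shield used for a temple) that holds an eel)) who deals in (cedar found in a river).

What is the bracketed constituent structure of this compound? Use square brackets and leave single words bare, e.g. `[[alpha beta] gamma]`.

Whole compound: head "brewer" (specifically "eel temple shield brewer"), modifier "river cedar".
"river cedar" → head "cedar", modifier "river".
"eel temple shield brewer" → head "brewer", modifier "eel temple shield".
"eel temple shield" → head "shield" (specifically "temple shield"), modifier "eel".
"temple shield" → head "shield", modifier "temple".
So the structure is [[river cedar] [[eel [temple shield]] brewer]].

[[river cedar] [[eel [temple shield]] brewer]]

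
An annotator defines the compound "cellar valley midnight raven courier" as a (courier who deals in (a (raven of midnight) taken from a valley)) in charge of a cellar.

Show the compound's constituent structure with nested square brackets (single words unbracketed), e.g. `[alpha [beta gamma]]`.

At the top level: head "courier" (specifically "valley midnight raven courier"); modifier "cellar".
Within "valley midnight raven courier", the head is "courier" and the modifier is "valley midnight raven".
Within "valley midnight raven", the head is "raven" (specifically "midnight raven") and the modifier is "valley".
Within "midnight raven", the head is "raven" and the modifier is "midnight".
So the structure is [cellar [[valley [midnight raven]] courier]].

[cellar [[valley [midnight raven]] courier]]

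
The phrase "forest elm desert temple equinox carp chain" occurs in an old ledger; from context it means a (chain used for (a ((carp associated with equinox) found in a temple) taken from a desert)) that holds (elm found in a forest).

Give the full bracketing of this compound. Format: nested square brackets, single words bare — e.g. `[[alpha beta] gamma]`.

At the top level: head "chain" (specifically "desert temple equinox carp chain"); modifier "forest elm".
"forest elm" → head "elm", modifier "forest".
"desert temple equinox carp chain" → head "chain", modifier "desert temple equinox carp".
"desert temple equinox carp" → head "carp" (specifically "temple equinox carp"), modifier "desert".
"temple equinox carp" → head "carp" (specifically "equinox carp"), modifier "temple".
"equinox carp" → head "carp", modifier "equinox".
Assembled: [[forest elm] [[desert [temple [equinox carp]]] chain]].

[[forest elm] [[desert [temple [equinox carp]]] chain]]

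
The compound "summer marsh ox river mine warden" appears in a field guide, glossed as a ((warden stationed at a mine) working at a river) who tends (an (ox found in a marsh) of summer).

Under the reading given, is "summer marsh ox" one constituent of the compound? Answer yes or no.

yes

The paraphrase groups the words so that "summer marsh ox" is one unit: it corresponds to a single parenthesized sub-phrase.
The full structure is [[summer [marsh ox]] [river [mine warden]]], in which [summer marsh ox] is a constituent.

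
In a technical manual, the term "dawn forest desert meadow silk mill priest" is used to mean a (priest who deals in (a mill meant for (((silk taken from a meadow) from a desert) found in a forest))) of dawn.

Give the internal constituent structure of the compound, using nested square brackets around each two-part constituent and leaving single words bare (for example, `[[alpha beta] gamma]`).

[dawn [[[forest [desert [meadow silk]]] mill] priest]]

Overall it is a kind of priest (specifically "forest desert meadow silk mill priest"); the modifier is "dawn".
"forest desert meadow silk mill priest" → head "priest", modifier "forest desert meadow silk mill".
"forest desert meadow silk mill" → head "mill", modifier "forest desert meadow silk".
"forest desert meadow silk" → head "silk" (specifically "desert meadow silk"), modifier "forest".
"desert meadow silk" → head "silk" (specifically "meadow silk"), modifier "desert".
"meadow silk" → head "silk", modifier "meadow".
Putting it together: [dawn [[[forest [desert [meadow silk]]] mill] priest]].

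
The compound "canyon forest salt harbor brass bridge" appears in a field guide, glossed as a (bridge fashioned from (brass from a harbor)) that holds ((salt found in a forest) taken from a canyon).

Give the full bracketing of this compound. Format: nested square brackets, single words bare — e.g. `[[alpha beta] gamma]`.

[[canyon [forest salt]] [[harbor brass] bridge]]

At the top level: head "bridge" (specifically "harbor brass bridge"); modifier "canyon forest salt".
Within "canyon forest salt", the head is "salt" (specifically "forest salt") and the modifier is "canyon".
Within "forest salt", the head is "salt" and the modifier is "forest".
Within "harbor brass bridge", the head is "bridge" and the modifier is "harbor brass".
Within "harbor brass", the head is "brass" and the modifier is "harbor".
Putting it together: [[canyon [forest salt]] [[harbor brass] bridge]].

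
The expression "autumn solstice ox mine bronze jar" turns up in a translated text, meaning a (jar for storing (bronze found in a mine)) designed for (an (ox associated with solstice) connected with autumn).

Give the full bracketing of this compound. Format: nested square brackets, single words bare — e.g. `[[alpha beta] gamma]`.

[[autumn [solstice ox]] [[mine bronze] jar]]

The outermost head in the paraphrase is "jar" (specifically "mine bronze jar"), modified by "autumn solstice ox".
"autumn solstice ox" → head "ox" (specifically "solstice ox"), modifier "autumn".
"solstice ox" → head "ox", modifier "solstice".
"mine bronze jar" → head "jar", modifier "mine bronze".
"mine bronze" → head "bronze", modifier "mine".
So the structure is [[autumn [solstice ox]] [[mine bronze] jar]].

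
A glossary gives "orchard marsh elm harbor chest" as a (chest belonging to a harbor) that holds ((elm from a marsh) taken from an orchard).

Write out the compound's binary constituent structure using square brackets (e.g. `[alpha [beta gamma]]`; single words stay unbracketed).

[[orchard [marsh elm]] [harbor chest]]

Whole compound: head "chest" (specifically "harbor chest"), modifier "orchard marsh elm".
Within "orchard marsh elm", the head is "elm" (specifically "marsh elm") and the modifier is "orchard".
Within "marsh elm", the head is "elm" and the modifier is "marsh".
Within "harbor chest", the head is "chest" and the modifier is "harbor".
So the structure is [[orchard [marsh elm]] [harbor chest]].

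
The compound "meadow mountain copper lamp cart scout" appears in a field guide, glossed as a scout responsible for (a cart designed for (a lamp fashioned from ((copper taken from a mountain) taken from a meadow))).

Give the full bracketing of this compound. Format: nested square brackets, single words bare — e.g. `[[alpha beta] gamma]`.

The outermost head in the paraphrase is "scout", modified by "meadow mountain copper lamp cart".
Inside "meadow mountain copper lamp cart": head "cart", modifier "meadow mountain copper lamp".
Inside "meadow mountain copper lamp": head "lamp", modifier "meadow mountain copper".
Inside "meadow mountain copper": head "copper" (specifically "mountain copper"), modifier "meadow".
Inside "mountain copper": head "copper", modifier "mountain".
Assembled: [[[[meadow [mountain copper]] lamp] cart] scout].

[[[[meadow [mountain copper]] lamp] cart] scout]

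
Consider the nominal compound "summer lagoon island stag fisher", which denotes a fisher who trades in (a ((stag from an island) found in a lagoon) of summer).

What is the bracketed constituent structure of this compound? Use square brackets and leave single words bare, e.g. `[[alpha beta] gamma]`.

[[summer [lagoon [island stag]]] fisher]

Whole compound: head "fisher", modifier "summer lagoon island stag".
"summer lagoon island stag" → head "stag" (specifically "lagoon island stag"), modifier "summer".
"lagoon island stag" → head "stag" (specifically "island stag"), modifier "lagoon".
"island stag" → head "stag", modifier "island".
Putting it together: [[summer [lagoon [island stag]]] fisher].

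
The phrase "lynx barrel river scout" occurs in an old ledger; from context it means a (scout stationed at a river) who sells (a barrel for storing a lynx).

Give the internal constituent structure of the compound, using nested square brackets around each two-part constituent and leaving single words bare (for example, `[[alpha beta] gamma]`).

Whole compound: head "scout" (specifically "river scout"), modifier "lynx barrel".
"lynx barrel" → head "barrel", modifier "lynx".
"river scout" → head "scout", modifier "river".
So the structure is [[lynx barrel] [river scout]].

[[lynx barrel] [river scout]]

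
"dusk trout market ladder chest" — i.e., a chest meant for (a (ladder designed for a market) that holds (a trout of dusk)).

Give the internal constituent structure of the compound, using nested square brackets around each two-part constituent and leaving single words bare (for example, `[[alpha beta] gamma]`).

At the top level: head "chest"; modifier "dusk trout market ladder".
Inside "dusk trout market ladder": head "ladder" (specifically "market ladder"), modifier "dusk trout".
Inside "dusk trout": head "trout", modifier "dusk".
Inside "market ladder": head "ladder", modifier "market".
So the structure is [[[dusk trout] [market ladder]] chest].

[[[dusk trout] [market ladder]] chest]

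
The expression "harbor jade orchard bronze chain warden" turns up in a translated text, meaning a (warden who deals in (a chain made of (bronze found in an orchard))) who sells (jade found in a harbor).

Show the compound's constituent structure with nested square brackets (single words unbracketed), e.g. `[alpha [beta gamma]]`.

[[harbor jade] [[[orchard bronze] chain] warden]]

Whole compound: head "warden" (specifically "orchard bronze chain warden"), modifier "harbor jade".
"harbor jade" → head "jade", modifier "harbor".
"orchard bronze chain warden" → head "warden", modifier "orchard bronze chain".
"orchard bronze chain" → head "chain", modifier "orchard bronze".
"orchard bronze" → head "bronze", modifier "orchard".
Assembled: [[harbor jade] [[[orchard bronze] chain] warden]].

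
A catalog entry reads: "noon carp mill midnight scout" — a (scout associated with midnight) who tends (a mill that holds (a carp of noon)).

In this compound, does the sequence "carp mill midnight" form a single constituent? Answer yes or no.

The top-level split is [noon carp mill] [midnight scout]; the full structure is [[[noon carp] mill] [midnight scout]].
"carp mill midnight" straddles a constituent boundary, so it is not a single unit.

no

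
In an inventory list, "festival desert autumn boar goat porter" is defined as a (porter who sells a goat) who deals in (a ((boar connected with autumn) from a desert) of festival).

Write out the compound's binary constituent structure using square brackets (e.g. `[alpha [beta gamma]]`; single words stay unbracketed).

Whole compound: head "porter" (specifically "goat porter"), modifier "festival desert autumn boar".
"festival desert autumn boar" → head "boar" (specifically "desert autumn boar"), modifier "festival".
"desert autumn boar" → head "boar" (specifically "autumn boar"), modifier "desert".
"autumn boar" → head "boar", modifier "autumn".
"goat porter" → head "porter", modifier "goat".
Assembled: [[festival [desert [autumn boar]]] [goat porter]].

[[festival [desert [autumn boar]]] [goat porter]]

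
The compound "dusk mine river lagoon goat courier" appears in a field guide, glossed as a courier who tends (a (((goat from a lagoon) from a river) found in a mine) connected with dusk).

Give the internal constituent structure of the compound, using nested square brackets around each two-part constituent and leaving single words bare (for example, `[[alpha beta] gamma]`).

The outermost head in the paraphrase is "courier", modified by "dusk mine river lagoon goat".
"dusk mine river lagoon goat" → head "goat" (specifically "mine river lagoon goat"), modifier "dusk".
"mine river lagoon goat" → head "goat" (specifically "river lagoon goat"), modifier "mine".
"river lagoon goat" → head "goat" (specifically "lagoon goat"), modifier "river".
"lagoon goat" → head "goat", modifier "lagoon".
Putting it together: [[dusk [mine [river [lagoon goat]]]] courier].

[[dusk [mine [river [lagoon goat]]]] courier]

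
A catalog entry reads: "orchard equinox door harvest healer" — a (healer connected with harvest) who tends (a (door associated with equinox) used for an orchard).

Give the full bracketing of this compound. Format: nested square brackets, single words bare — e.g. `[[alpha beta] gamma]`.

Overall it is a kind of healer (specifically "harvest healer"); the modifier is "orchard equinox door".
Inside "orchard equinox door": head "door" (specifically "equinox door"), modifier "orchard".
Inside "equinox door": head "door", modifier "equinox".
Inside "harvest healer": head "healer", modifier "harvest".
So the structure is [[orchard [equinox door]] [harvest healer]].

[[orchard [equinox door]] [harvest healer]]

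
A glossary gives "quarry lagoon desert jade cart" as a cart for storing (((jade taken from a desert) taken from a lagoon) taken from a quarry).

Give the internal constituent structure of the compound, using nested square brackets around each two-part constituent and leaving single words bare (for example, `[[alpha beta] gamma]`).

Whole compound: head "cart", modifier "quarry lagoon desert jade".
Inside "quarry lagoon desert jade": head "jade" (specifically "lagoon desert jade"), modifier "quarry".
Inside "lagoon desert jade": head "jade" (specifically "desert jade"), modifier "lagoon".
Inside "desert jade": head "jade", modifier "desert".
Putting it together: [[quarry [lagoon [desert jade]]] cart].

[[quarry [lagoon [desert jade]]] cart]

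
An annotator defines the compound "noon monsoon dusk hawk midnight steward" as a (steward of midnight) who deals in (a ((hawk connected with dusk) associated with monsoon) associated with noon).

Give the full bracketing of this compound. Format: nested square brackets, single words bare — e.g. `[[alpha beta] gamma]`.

The outermost head in the paraphrase is "steward" (specifically "midnight steward"), modified by "noon monsoon dusk hawk".
"noon monsoon dusk hawk" → head "hawk" (specifically "monsoon dusk hawk"), modifier "noon".
"monsoon dusk hawk" → head "hawk" (specifically "dusk hawk"), modifier "monsoon".
"dusk hawk" → head "hawk", modifier "dusk".
"midnight steward" → head "steward", modifier "midnight".
Assembled: [[noon [monsoon [dusk hawk]]] [midnight steward]].

[[noon [monsoon [dusk hawk]]] [midnight steward]]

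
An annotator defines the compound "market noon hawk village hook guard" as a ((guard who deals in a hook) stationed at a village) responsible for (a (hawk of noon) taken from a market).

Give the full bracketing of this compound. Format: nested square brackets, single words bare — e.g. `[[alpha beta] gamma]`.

At the top level: head "guard" (specifically "village hook guard"); modifier "market noon hawk".
"market noon hawk" → head "hawk" (specifically "noon hawk"), modifier "market".
"noon hawk" → head "hawk", modifier "noon".
"village hook guard" → head "guard" (specifically "hook guard"), modifier "village".
"hook guard" → head "guard", modifier "hook".
So the structure is [[market [noon hawk]] [village [hook guard]]].

[[market [noon hawk]] [village [hook guard]]]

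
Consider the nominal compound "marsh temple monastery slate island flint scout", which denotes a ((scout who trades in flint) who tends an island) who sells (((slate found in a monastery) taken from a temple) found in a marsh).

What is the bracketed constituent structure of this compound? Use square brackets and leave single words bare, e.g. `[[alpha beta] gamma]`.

[[marsh [temple [monastery slate]]] [island [flint scout]]]

The outermost head in the paraphrase is "scout" (specifically "island flint scout"), modified by "marsh temple monastery slate".
"marsh temple monastery slate" → head "slate" (specifically "temple monastery slate"), modifier "marsh".
"temple monastery slate" → head "slate" (specifically "monastery slate"), modifier "temple".
"monastery slate" → head "slate", modifier "monastery".
"island flint scout" → head "scout" (specifically "flint scout"), modifier "island".
"flint scout" → head "scout", modifier "flint".
So the structure is [[marsh [temple [monastery slate]]] [island [flint scout]]].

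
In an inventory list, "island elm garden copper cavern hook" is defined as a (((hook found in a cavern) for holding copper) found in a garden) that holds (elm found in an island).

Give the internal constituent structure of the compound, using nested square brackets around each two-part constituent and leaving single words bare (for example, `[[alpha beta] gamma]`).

Overall it is a kind of hook (specifically "garden copper cavern hook"); the modifier is "island elm".
"island elm" → head "elm", modifier "island".
"garden copper cavern hook" → head "hook" (specifically "copper cavern hook"), modifier "garden".
"copper cavern hook" → head "hook" (specifically "cavern hook"), modifier "copper".
"cavern hook" → head "hook", modifier "cavern".
Putting it together: [[island elm] [garden [copper [cavern hook]]]].

[[island elm] [garden [copper [cavern hook]]]]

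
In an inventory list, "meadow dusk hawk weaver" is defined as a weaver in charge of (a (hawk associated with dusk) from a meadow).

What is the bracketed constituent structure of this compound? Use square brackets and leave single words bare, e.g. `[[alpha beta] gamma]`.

[[meadow [dusk hawk]] weaver]

At the top level: head "weaver"; modifier "meadow dusk hawk".
Inside "meadow dusk hawk": head "hawk" (specifically "dusk hawk"), modifier "meadow".
Inside "dusk hawk": head "hawk", modifier "dusk".
Assembled: [[meadow [dusk hawk]] weaver].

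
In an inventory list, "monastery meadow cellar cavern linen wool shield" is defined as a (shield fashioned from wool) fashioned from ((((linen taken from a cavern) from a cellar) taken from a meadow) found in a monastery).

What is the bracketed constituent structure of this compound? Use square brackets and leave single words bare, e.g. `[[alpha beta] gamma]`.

[[monastery [meadow [cellar [cavern linen]]]] [wool shield]]

Overall it is a kind of shield (specifically "wool shield"); the modifier is "monastery meadow cellar cavern linen".
Within "monastery meadow cellar cavern linen", the head is "linen" (specifically "meadow cellar cavern linen") and the modifier is "monastery".
Within "meadow cellar cavern linen", the head is "linen" (specifically "cellar cavern linen") and the modifier is "meadow".
Within "cellar cavern linen", the head is "linen" (specifically "cavern linen") and the modifier is "cellar".
Within "cavern linen", the head is "linen" and the modifier is "cavern".
Within "wool shield", the head is "shield" and the modifier is "wool".
Putting it together: [[monastery [meadow [cellar [cavern linen]]]] [wool shield]].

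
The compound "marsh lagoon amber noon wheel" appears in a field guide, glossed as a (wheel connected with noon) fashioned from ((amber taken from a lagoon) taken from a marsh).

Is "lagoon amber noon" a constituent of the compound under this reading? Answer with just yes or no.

no

The top-level split is [marsh lagoon amber] [noon wheel]; the full structure is [[marsh [lagoon amber]] [noon wheel]].
"lagoon amber noon" straddles a constituent boundary, so it is not a single unit.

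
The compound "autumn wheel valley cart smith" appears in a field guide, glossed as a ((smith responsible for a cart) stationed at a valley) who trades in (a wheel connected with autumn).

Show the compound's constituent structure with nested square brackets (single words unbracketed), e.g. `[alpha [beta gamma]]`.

The outermost head in the paraphrase is "smith" (specifically "valley cart smith"), modified by "autumn wheel".
Within "autumn wheel", the head is "wheel" and the modifier is "autumn".
Within "valley cart smith", the head is "smith" (specifically "cart smith") and the modifier is "valley".
Within "cart smith", the head is "smith" and the modifier is "cart".
So the structure is [[autumn wheel] [valley [cart smith]]].

[[autumn wheel] [valley [cart smith]]]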